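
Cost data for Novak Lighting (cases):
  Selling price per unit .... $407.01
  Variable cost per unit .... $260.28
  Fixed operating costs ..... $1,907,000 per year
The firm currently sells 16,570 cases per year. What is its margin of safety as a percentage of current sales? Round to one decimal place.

Contribution margin per unit = $407.01 − $260.28 = $146.73. Break-even units = $1,907,000 ÷ $146.73 = 12,996.66; break-even revenue = 12,996.66 × $407.01 = $5,289,770.80.
Actual sales revenue = 16,570 × $407.01 = $6,744,155.70.
Margin of safety = ($6,744,155.70 − $5,289,770.80) ÷ $6,744,155.70 = 21.6%.

21.6%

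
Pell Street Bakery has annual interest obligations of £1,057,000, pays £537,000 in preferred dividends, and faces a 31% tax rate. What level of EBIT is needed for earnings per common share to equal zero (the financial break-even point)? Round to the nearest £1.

£1,835,261

Grossing the preferred dividend up to pre-tax terms: £537,000 / (1 − 0.31) = £778,260.87.
Financial break-even EBIT = interest + D_p ÷ (1 − t) = £1,057,000 + £778,260.87 = £1,835,260.87.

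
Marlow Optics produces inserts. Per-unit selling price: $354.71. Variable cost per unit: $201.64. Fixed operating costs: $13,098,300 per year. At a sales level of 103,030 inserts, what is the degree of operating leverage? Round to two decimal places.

5.90

Contribution at this volume is 103,030 × $153.07 = $15,770,802.10.
Subtracting fixed costs: EBIT = $15,770,802.10 − $13,098,300 = $2,672,502.10.
DOL = contribution ÷ EBIT = $15,770,802.10 ÷ $2,672,502.10 = 5.9011.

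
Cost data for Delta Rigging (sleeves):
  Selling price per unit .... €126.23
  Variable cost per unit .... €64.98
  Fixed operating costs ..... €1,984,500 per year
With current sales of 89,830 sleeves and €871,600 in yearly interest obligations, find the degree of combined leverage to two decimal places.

2.08

Total contribution margin = 89,830 × €61.25 = €5,502,087.50.
EBIT = €5,502,087.50 − €1,984,500 = €3,517,587.50. Interest = €871,600.00.
DOL = €5,502,087.50 ÷ €3,517,587.50 = 1.5642; DFL = €3,517,587.50 ÷ €2,645,987.50 = 1.3294.
DCL = DOL × DFL = 1.5642 × 1.3294 = 2.0794.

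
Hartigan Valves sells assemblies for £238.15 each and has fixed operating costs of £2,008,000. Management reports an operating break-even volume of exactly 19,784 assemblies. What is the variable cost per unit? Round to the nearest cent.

Contribution per unit must be FC / Q = £2,008,000 / 19,784 = £101.4962.
Variable cost per unit = £238.15 − £101.4962 = £136.65.

£136.65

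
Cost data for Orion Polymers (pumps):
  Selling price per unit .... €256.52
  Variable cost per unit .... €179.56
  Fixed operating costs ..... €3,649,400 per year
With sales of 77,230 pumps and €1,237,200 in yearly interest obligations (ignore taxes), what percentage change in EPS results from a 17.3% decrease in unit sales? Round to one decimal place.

Contribution at this volume is 77,230 × €76.96 = €5,943,620.80.
Subtracting fixed costs: EBIT = €5,943,620.80 − €3,649,400 = €2,294,220.80.
After interest of €1,237,200.00, pre-tax earnings = €1,057,020.80.
Degree of combined leverage = contribution ÷ (EBIT − I) = €5,943,620.80 ÷ €1,057,020.80 = 5.6230.
EPS therefore changes by 5.6230 × (-17.3%) = -97.3%.

-97.3%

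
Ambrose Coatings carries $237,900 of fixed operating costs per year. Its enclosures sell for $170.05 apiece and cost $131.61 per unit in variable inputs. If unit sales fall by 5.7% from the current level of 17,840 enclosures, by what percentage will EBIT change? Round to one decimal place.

-8.7%

At 17,840 units, contribution = 17,840 × $38.44 = $685,769.60.
Operating income = contribution − fixed costs = $685,769.60 − $237,900 = $447,869.60.
DOL = contribution ÷ EBIT = $685,769.60 ÷ $447,869.60 = 1.5312.
Operating income changes by 1.5312 × -5.7% = -8.7%.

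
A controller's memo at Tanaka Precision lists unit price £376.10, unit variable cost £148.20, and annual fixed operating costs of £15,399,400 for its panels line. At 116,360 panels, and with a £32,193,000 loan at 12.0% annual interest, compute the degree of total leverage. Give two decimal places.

3.65

Contribution at this volume is 116,360 × £227.90 = £26,518,444.00.
Subtracting fixed costs: EBIT = £26,518,444.00 − £15,399,400 = £11,119,044.00. Interest = £3,863,160.00, so EBIT − I = £7,255,884.00.
Degree of total leverage = total CM / (EBIT − interest) = £26,518,444.00 / £7,255,884.00 = 3.6548.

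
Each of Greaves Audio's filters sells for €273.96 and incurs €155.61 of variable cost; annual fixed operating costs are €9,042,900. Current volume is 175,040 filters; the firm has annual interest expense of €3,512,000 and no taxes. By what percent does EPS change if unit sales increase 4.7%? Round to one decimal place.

+11.9%

Total contribution margin = 175,040 × €118.35 = €20,715,984.00.
Subtracting fixed costs: EBIT = €20,715,984.00 − €9,042,900 = €11,673,084.00.
After interest of €3,512,000.00, pre-tax earnings = €8,161,084.00.
DCL = total CM / (EBIT − I) = €20,715,984.00 / €8,161,084.00 = 2.5384.
EPS therefore changes by 2.5384 × (+4.7%) = +11.9%.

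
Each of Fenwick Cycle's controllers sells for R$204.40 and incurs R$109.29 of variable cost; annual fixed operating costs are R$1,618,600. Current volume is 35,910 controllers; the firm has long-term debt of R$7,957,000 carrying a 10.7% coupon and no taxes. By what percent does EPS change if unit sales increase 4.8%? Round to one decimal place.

Contribution at this volume is 35,910 × R$95.11 = R$3,415,400.10.
Subtracting fixed costs: EBIT = R$3,415,400.10 − R$1,618,600 = R$1,796,800.10.
Interest = R$851,399.00, so EBIT − I = R$945,401.10.
DCL = total CM / (EBIT − I) = R$3,415,400.10 / R$945,401.10 = 3.6126.
EPS therefore changes by 3.6126 × (+4.8%) = +17.3%.

+17.3%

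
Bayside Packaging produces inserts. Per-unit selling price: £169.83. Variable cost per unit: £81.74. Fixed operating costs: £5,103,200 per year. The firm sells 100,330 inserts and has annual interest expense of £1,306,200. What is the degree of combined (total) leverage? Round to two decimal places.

3.64

Total contribution margin = 100,330 × £88.09 = £8,838,069.70.
EBIT = £8,838,069.70 − £5,103,200 = £3,734,869.70. Interest = £1,306,200.00, so EBIT − I = £2,428,669.70.
DCL = contribution ÷ (EBIT − I) = £8,838,069.70 ÷ £2,428,669.70 = 3.6391.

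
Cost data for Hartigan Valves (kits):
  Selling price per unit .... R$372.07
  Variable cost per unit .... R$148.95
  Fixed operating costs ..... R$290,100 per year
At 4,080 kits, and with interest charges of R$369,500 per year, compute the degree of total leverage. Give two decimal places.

At 4,080 units, contribution = 4,080 × R$223.12 = R$910,329.60.
EBIT = R$910,329.60 − R$290,100 = R$620,229.60. Interest = R$369,500.00, so EBIT − I = R$250,729.60.
Degree of total leverage = total CM / (EBIT − interest) = R$910,329.60 / R$250,729.60 = 3.6307.

3.63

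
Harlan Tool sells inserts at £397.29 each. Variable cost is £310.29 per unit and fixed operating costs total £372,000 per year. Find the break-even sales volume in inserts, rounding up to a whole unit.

Unit CM = price − variable cost = £397.29 − £310.29 = £87.00.
Break-even volume = fixed costs ÷ CM per unit = £372,000 ÷ £87.00 = 4,275.86, so 4,276 inserts.

4,276 inserts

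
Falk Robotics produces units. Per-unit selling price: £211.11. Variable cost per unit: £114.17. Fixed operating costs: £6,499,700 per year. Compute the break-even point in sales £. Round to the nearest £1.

£14,154,649

CM per unit = £211.11 − £114.17 = £96.94; CM ratio = £96.94 / £211.11 = 0.4592.
Break-even revenue = fixed costs × price ÷ CM = £6,499,700 × £211.11 ÷ £96.94 = £14,154,649.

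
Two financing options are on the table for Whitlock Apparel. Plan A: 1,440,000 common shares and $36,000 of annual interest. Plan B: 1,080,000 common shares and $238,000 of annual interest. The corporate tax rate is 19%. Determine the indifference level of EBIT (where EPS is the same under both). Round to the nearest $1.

$844,000

At indifference, (EBIT − 36,000)(1 − t)/1,440,000 = (EBIT − 238,000)(1 − t)/1,080,000.
The (1 − t) factor cancels: (EBIT − 36,000) × 1,080,000 = (EBIT − 238,000) × 1,440,000.
EBIT × (1,440,000 − 1,080,000) = 238,000 × 1,440,000 − 36,000 × 1,080,000 = 303,840,000,000, so EBIT = 303,840,000,000 ÷ 360,000 = 844,000.00.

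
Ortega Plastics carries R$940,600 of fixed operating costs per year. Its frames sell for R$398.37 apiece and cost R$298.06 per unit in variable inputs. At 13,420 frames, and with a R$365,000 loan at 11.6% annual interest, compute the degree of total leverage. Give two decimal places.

3.71

Total contribution margin = 13,420 × R$100.31 = R$1,346,160.20.
Operating income = contribution − fixed costs = R$1,346,160.20 − R$940,600 = R$405,560.20. Interest = R$42,340.00, so EBIT − I = R$363,220.20.
DCL = contribution ÷ (EBIT − I) = R$1,346,160.20 ÷ R$363,220.20 = 3.7062.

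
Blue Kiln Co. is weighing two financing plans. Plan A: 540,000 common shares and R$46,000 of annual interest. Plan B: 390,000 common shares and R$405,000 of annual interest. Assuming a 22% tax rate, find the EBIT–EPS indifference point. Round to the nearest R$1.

At indifference, (EBIT − 46,000)(1 − t)/540,000 = (EBIT − 405,000)(1 − t)/390,000.
The (1 − t) factor cancels: (EBIT − 46,000) × 390,000 = (EBIT − 405,000) × 540,000.
Solving, EBIT = (405,000·540,000 − 46,000·390,000) / (540,000 − 390,000) = 200,760,000,000 / 150,000 = 1,338,400.00.

R$1,338,400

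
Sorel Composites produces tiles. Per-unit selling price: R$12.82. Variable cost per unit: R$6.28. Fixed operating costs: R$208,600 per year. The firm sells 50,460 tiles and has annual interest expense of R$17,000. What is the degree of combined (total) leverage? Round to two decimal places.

Contribution at this volume is 50,460 × R$6.54 = R$330,008.40.
Subtracting fixed costs: EBIT = R$330,008.40 − R$208,600 = R$121,408.40. Interest = R$17,000.00.
DOL = R$330,008.40 ÷ R$121,408.40 = 2.7182; DFL = R$121,408.40 ÷ R$104,408.40 = 1.1628.
Combined leverage = 2.7182 × 1.1628 = 3.1607.

3.16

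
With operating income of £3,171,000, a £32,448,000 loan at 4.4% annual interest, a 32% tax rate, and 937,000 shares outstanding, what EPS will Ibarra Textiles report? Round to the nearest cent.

£1.27

Interest = £1,427,712.00, so EBT = £3,171,000 − £1,427,712.00 = £1,743,288.00.
After tax at 32%: net income = £1,743,288.00 × 0.68 = £1,185,435.84.
EPS = £1,185,435.84 ÷ 937,000 = £1.27.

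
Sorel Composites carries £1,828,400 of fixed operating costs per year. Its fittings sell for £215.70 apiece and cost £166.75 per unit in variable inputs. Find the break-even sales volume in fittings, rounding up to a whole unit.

37,353 fittings

Each unit contributes £215.70 − £166.75 = £48.95.
Break-even Q = £1,828,400 / £48.95 = 37,352.40 → 37,353 fittings.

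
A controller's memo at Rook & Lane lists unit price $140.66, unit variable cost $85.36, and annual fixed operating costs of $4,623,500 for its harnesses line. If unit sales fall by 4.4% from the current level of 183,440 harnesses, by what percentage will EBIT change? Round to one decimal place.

At 183,440 units, contribution = 183,440 × $55.30 = $10,144,232.00.
Subtracting fixed costs: EBIT = $10,144,232.00 − $4,623,500 = $5,520,732.00.
DOL = contribution ÷ EBIT = $10,144,232.00 ÷ $5,520,732.00 = 1.8375.
So EBIT moves 1.8375 × (-4.4%) = -8.1%.

-8.1%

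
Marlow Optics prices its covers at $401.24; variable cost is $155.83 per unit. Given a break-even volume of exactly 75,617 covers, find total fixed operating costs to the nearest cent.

$18,557,167.97

Contribution margin per unit = $401.24 − $155.83 = $245.41.
Fixed costs = break-even units × CM = 75,617 × $245.41 = $18,557,167.97.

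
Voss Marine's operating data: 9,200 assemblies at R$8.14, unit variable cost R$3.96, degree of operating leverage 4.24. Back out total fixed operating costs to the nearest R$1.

R$29,386

Contribution at this volume is 9,200 × R$4.18 = R$38,456.00.
DOL = contribution / EBIT, so EBIT = R$38,456.00 / 4.24 = R$9,069.81.
And FC = contribution − EBIT = R$38,456.00 − R$9,069.81 = R$29,386.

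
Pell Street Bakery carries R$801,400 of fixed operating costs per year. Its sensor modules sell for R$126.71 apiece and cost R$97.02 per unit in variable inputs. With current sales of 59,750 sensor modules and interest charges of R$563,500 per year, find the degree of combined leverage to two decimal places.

Contribution at this volume is 59,750 × R$29.69 = R$1,773,977.50.
EBIT = R$1,773,977.50 − R$801,400 = R$972,577.50. Interest = R$563,500.00.
DOL = R$1,773,977.50 ÷ R$972,577.50 = 1.8240; DFL = R$972,577.50 ÷ R$409,077.50 = 2.3775.
DCL = DOL × DFL = 1.8240 × 2.3775 = 4.3366.

4.34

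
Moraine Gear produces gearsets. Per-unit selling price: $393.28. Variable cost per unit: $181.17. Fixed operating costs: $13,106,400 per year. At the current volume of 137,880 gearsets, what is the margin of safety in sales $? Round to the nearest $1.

Contribution margin per unit = $393.28 − $181.17 = $212.11. Break-even units = $13,106,400 ÷ $212.11 = 61,790.58; break-even revenue = 61,790.58 × $393.28 = $24,300,999.44.
Actual sales revenue = 137,880 × $393.28 = $54,225,446.40.
Margin of safety = $54,225,446.40 − $24,300,999.44 = $29,924,447.

$29,924,447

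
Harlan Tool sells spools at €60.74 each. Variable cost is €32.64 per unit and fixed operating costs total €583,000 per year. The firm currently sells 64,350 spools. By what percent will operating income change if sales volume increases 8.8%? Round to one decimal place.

At 64,350 units, contribution = 64,350 × €28.10 = €1,808,235.00.
Operating income = contribution − fixed costs = €1,808,235.00 − €583,000 = €1,225,235.00.
Degree of operating leverage = €1,808,235.00 / €1,225,235.00 = 1.4758.
%ΔEBIT = DOL × %ΔSales = 1.4758 × +8.8% = +13.0%.

+13.0%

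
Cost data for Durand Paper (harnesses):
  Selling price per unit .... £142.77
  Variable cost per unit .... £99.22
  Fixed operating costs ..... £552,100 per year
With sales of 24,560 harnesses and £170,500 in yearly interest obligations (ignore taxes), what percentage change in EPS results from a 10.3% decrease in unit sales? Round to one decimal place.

-31.7%

Contribution at this volume is 24,560 × £43.55 = £1,069,588.00.
Operating income = contribution − fixed costs = £1,069,588.00 − £552,100 = £517,488.00.
After interest of £170,500.00, pre-tax earnings = £346,988.00.
Degree of combined leverage = contribution ÷ (EBIT − I) = £1,069,588.00 ÷ £346,988.00 = 3.0825.
%ΔEPS = DCL × %ΔSales = 3.0825 × -10.3% = -31.7%.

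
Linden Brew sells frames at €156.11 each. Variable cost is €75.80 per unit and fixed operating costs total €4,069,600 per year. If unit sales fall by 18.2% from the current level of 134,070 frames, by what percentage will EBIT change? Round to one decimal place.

Contribution at this volume is 134,070 × €80.31 = €10,767,161.70.
EBIT = €10,767,161.70 − €4,069,600 = €6,697,561.70.
Degree of operating leverage = €10,767,161.70 / €6,697,561.70 = 1.6076.
Operating income changes by 1.6076 × -18.2% = -29.3%.

-29.3%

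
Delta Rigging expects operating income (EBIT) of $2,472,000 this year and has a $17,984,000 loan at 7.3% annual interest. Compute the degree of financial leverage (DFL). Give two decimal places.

2.13

Interest = $1,312,832.00.
Degree of financial leverage = EBIT / (EBIT − interest) = $2,472,000 / $1,159,168.00 = 2.1326.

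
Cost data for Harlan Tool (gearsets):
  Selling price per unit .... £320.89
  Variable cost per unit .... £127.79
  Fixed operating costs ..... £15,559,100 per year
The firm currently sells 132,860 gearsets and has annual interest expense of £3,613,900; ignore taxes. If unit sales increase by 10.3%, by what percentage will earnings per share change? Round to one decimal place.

At 132,860 units, contribution = 132,860 × £193.10 = £25,655,266.00.
EBIT = £25,655,266.00 − £15,559,100 = £10,096,166.00.
Interest = £3,613,900.00, so EBIT − I = £6,482,266.00.
Degree of combined leverage = contribution ÷ (EBIT − I) = £25,655,266.00 ÷ £6,482,266.00 = 3.9578.
%ΔEPS = DCL × %ΔSales = 3.9578 × +10.3% = +40.8%.

+40.8%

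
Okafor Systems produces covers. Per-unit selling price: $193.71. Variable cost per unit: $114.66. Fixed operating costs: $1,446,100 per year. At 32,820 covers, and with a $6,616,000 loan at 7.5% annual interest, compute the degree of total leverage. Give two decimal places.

Contribution at this volume is 32,820 × $79.05 = $2,594,421.00.
Operating income = contribution − fixed costs = $2,594,421.00 − $1,446,100 = $1,148,321.00. Interest = $496,200.00.
DOL = $2,594,421.00 ÷ $1,148,321.00 = 2.2593; DFL = $1,148,321.00 ÷ $652,121.00 = 1.7609.
Combined leverage = 2.2593 × 1.7609 = 3.9784.

3.98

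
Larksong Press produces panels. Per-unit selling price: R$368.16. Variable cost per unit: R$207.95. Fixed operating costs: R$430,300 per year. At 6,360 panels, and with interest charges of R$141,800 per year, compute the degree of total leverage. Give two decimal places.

2.28

Total contribution margin = 6,360 × R$160.21 = R$1,018,935.60.
Subtracting fixed costs: EBIT = R$1,018,935.60 − R$430,300 = R$588,635.60. Interest = R$141,800.00.
DOL = R$1,018,935.60 ÷ R$588,635.60 = 1.7310; DFL = R$588,635.60 ÷ R$446,835.60 = 1.3173.
DCL = DOL × DFL = 1.7310 × 1.3173 = 2.2802.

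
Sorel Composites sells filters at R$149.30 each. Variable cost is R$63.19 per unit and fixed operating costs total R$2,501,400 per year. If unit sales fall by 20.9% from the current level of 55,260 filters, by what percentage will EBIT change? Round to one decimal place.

Contribution at this volume is 55,260 × R$86.11 = R$4,758,438.60.
EBIT = R$4,758,438.60 − R$2,501,400 = R$2,257,038.60.
DOL = contribution ÷ EBIT = R$4,758,438.60 ÷ R$2,257,038.60 = 2.1083.
Operating income changes by 2.1083 × -20.9% = -44.1%.

-44.1%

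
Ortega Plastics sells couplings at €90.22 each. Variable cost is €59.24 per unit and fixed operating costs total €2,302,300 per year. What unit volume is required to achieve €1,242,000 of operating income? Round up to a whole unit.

114,407 couplings

Contribution margin per unit = €90.22 − €59.24 = €30.98.
Need Q such that Q × €30.98 − €2,302,300 = €1,242,000, i.e. Q = €3,544,300 / €30.98 = 114,406.07 → 114,407.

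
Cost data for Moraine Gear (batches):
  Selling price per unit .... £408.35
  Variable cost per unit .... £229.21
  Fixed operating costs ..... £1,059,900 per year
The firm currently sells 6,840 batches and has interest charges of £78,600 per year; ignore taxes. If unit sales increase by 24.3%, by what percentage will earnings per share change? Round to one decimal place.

Total contribution margin = 6,840 × £179.14 = £1,225,317.60.
Operating income = contribution − fixed costs = £1,225,317.60 − £1,059,900 = £165,417.60.
Interest = £78,600.00, so EBIT − I = £86,817.60.
DCL = total CM / (EBIT − I) = £1,225,317.60 / £86,817.60 = 14.1137.
EPS therefore changes by 14.1137 × (+24.3%) = +343.0%.

+343.0%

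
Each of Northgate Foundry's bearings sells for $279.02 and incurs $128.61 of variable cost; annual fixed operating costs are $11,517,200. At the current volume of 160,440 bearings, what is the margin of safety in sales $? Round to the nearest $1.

$23,400,839

Contribution margin per unit = $279.02 − $128.61 = $150.41. Break-even units = $11,517,200 ÷ $150.41 = 76,572.04; break-even revenue = 76,572.04 × $279.02 = $21,365,129.61.
Actual sales revenue = 160,440 × $279.02 = $44,765,968.80.
Margin of safety = $44,765,968.80 − $21,365,129.61 = $23,400,839.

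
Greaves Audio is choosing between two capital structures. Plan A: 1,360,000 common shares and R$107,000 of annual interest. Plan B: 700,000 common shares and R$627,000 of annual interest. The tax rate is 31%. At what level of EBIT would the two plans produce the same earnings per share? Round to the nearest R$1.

Set EPS_A = EPS_B: (EBIT − R$107,000)(1 − 0.31) ÷ 1,360,000 = (EBIT − R$627,000)(1 − 0.31) ÷ 700,000.
Cancelling (1 − t) and cross-multiplying: 700,000·(EBIT − 107,000) = 1,360,000·(EBIT − 627,000).
Solving, EBIT = (627,000·1,360,000 − 107,000·700,000) / (1,360,000 − 700,000) = 777,820,000,000 / 660,000 = 1,178,515.15.

R$1,178,515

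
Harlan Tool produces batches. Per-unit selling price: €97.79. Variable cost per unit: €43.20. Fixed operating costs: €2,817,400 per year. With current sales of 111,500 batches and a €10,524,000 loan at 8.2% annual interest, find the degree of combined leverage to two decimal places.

At 111,500 units, contribution = 111,500 × €54.59 = €6,086,785.00.
Operating income = contribution − fixed costs = €6,086,785.00 − €2,817,400 = €3,269,385.00. Interest = €862,968.00, so EBIT − I = €2,406,417.00.
Degree of total leverage = total CM / (EBIT − interest) = €6,086,785.00 / €2,406,417.00 = 2.5294.

2.53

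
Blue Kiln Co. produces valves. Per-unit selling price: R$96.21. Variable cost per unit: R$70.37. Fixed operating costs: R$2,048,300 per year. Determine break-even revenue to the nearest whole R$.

CM per unit = R$96.21 − R$70.37 = R$25.84; CM ratio = R$25.84 / R$96.21 = 0.2686.
Break-even sales = FC ÷ CM ratio = R$2,048,300 × R$96.21 / R$25.84 = R$7,626,430.

R$7,626,430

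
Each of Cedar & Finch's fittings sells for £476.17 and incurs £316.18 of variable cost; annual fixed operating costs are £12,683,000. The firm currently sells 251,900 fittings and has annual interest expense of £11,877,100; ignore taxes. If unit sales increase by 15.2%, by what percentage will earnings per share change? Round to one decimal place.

+38.9%

Contribution at this volume is 251,900 × £159.99 = £40,301,481.00.
Operating income = contribution − fixed costs = £40,301,481.00 − £12,683,000 = £27,618,481.00.
Interest = £11,877,100.00, so EBIT − I = £15,741,381.00.
DCL = total CM / (EBIT − I) = £40,301,481.00 / £15,741,381.00 = 2.5602.
%ΔEPS = DCL × %ΔSales = 2.5602 × +15.2% = +38.9%.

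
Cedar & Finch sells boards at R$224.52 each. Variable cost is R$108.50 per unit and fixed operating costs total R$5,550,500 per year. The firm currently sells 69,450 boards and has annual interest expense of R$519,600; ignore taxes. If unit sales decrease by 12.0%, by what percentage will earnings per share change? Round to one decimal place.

-48.6%

At 69,450 units, contribution = 69,450 × R$116.02 = R$8,057,589.00.
Subtracting fixed costs: EBIT = R$8,057,589.00 − R$5,550,500 = R$2,507,089.00.
After interest of R$519,600.00, pre-tax earnings = R$1,987,489.00.
Degree of combined leverage = contribution ÷ (EBIT − I) = R$8,057,589.00 ÷ R$1,987,489.00 = 4.0542.
EPS therefore changes by 4.0542 × (-12.0%) = -48.6%.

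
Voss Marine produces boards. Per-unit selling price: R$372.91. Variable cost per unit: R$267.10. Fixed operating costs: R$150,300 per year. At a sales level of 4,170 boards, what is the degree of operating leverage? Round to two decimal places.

Total contribution margin = 4,170 × R$105.81 = R$441,227.70.
Operating income = contribution − fixed costs = R$441,227.70 − R$150,300 = R$290,927.70.
DOL = contribution ÷ EBIT = R$441,227.70 ÷ R$290,927.70 = 1.5166.

1.52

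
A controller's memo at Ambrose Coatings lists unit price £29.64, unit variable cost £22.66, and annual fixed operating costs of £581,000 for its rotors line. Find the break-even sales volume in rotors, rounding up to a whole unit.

Unit CM = price − variable cost = £29.64 − £22.66 = £6.98.
Break-even Q = £581,000 / £6.98 = 83,237.82 → 83,238 rotors.

83,238 rotors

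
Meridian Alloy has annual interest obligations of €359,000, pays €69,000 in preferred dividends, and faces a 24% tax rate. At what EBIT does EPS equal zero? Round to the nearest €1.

Preferred dividends are paid after tax, so their pre-tax equivalent is €69,000 ÷ (1 − 0.24) = €90,789.47.
EPS = 0 when EBIT covers interest plus the pre-tax preferred burden: €359,000 + €90,789.47 = €449,789.47.

€449,789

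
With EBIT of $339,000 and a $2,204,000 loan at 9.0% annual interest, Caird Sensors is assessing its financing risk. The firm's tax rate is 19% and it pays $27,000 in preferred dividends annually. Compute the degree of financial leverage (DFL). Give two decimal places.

Interest = $198,360.00.
Preferred dividends grossed up pre-tax: $27,000 / (1 − 0.19) = $33,333.33.
DFL = EBIT ÷ [EBIT − I − D_p/(1−t)] = $339,000 ÷ [$339,000 − $198,360.00 − $33,333.33] = $339,000 ÷ $107,306.67 = 3.1592.

3.16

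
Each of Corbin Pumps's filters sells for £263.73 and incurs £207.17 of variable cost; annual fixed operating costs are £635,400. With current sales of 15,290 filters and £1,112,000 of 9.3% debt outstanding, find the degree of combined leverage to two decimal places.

6.86

Contribution at this volume is 15,290 × £56.56 = £864,802.40.
Subtracting fixed costs: EBIT = £864,802.40 − £635,400 = £229,402.40. Interest = £103,416.00.
DOL = £864,802.40 ÷ £229,402.40 = 3.7698; DFL = £229,402.40 ÷ £125,986.40 = 1.8209.
Combined leverage = 3.7698 × 1.8209 = 6.8644.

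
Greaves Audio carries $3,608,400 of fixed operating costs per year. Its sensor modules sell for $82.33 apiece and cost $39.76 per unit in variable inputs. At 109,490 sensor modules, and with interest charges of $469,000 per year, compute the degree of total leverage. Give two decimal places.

7.99

Total contribution margin = 109,490 × $42.57 = $4,660,989.30.
Operating income = contribution − fixed costs = $4,660,989.30 − $3,608,400 = $1,052,589.30. Interest = $469,000.00, so EBIT − I = $583,589.30.
Degree of total leverage = total CM / (EBIT − interest) = $4,660,989.30 / $583,589.30 = 7.9868.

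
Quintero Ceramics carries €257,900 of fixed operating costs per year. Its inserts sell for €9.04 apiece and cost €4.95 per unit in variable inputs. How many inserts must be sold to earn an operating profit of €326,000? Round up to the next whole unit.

142,763 inserts

Each unit contributes €9.04 − €4.95 = €4.09.
Need Q such that Q × €4.09 − €257,900 = €326,000, i.e. Q = €583,900 / €4.09 = 142,762.84 → 142,763.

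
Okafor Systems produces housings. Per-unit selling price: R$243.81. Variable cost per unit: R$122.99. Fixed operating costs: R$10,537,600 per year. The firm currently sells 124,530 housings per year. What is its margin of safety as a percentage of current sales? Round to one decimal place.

30.0%

Unit CM = price − variable cost = R$243.81 − R$122.99 = R$120.82. Break-even units = R$10,537,600 ÷ R$120.82 = 87,217.35; break-even revenue = 87,217.35 × R$243.81 = R$21,264,461.65.
Current sales = 124,530 × R$243.81 = R$30,361,659.30.
Margin of safety = (R$30,361,659.30 − R$21,264,461.65) ÷ R$30,361,659.30 = 30.0%.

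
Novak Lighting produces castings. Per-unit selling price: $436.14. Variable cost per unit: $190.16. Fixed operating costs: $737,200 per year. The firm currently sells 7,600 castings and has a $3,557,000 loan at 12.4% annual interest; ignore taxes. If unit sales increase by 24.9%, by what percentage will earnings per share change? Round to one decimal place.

Total contribution margin = 7,600 × $245.98 = $1,869,448.00.
Subtracting fixed costs: EBIT = $1,869,448.00 − $737,200 = $1,132,248.00.
Interest = $441,068.00, so EBIT − I = $691,180.00.
Degree of combined leverage = contribution ÷ (EBIT − I) = $1,869,448.00 ÷ $691,180.00 = 2.7047.
%ΔEPS = DCL × %ΔSales = 2.7047 × +24.9% = +67.3%.

+67.3%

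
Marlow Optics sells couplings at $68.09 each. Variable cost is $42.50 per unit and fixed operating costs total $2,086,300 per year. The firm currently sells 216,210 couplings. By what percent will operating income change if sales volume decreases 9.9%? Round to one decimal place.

Contribution at this volume is 216,210 × $25.59 = $5,532,813.90.
EBIT = $5,532,813.90 − $2,086,300 = $3,446,513.90.
So DOL = total CM / EBIT = $5,532,813.90 / $3,446,513.90 = 1.6053.
%ΔEBIT = DOL × %ΔSales = 1.6053 × -9.9% = -15.9%.

-15.9%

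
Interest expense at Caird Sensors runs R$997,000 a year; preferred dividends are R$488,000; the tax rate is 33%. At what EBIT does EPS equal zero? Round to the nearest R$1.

Grossing the preferred dividend up to pre-tax terms: R$488,000 / (1 − 0.33) = R$728,358.21.
Financial break-even EBIT = interest + D_p ÷ (1 − t) = R$997,000 + R$728,358.21 = R$1,725,358.21.

R$1,725,358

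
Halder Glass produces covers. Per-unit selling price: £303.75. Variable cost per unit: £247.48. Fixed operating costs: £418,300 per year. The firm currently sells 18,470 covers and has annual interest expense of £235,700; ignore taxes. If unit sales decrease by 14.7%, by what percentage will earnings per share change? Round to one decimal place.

At 18,470 units, contribution = 18,470 × £56.27 = £1,039,306.90.
Operating income = contribution − fixed costs = £1,039,306.90 − £418,300 = £621,006.90.
Interest = £235,700.00, so EBIT − I = £385,306.90.
DCL = total CM / (EBIT − I) = £1,039,306.90 / £385,306.90 = 2.6973.
EPS therefore changes by 2.6973 × (-14.7%) = -39.7%.

-39.7%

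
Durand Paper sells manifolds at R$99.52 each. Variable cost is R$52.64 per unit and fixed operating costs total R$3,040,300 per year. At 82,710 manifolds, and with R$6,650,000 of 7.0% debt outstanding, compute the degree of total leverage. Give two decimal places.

Total contribution margin = 82,710 × R$46.88 = R$3,877,444.80.
Subtracting fixed costs: EBIT = R$3,877,444.80 − R$3,040,300 = R$837,144.80. Interest = R$465,500.00.
DOL = R$3,877,444.80 ÷ R$837,144.80 = 4.6317; DFL = R$837,144.80 ÷ R$371,644.80 = 2.2525.
Combined leverage = 4.6317 × 2.2525 = 10.4329.

10.43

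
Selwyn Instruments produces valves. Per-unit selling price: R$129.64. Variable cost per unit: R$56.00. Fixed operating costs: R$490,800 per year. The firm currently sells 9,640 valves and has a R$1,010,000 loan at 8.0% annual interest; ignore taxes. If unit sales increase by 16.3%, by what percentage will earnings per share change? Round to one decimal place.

+83.7%

Contribution at this volume is 9,640 × R$73.64 = R$709,889.60.
Operating income = contribution − fixed costs = R$709,889.60 − R$490,800 = R$219,089.60.
Interest = R$80,800.00, so EBIT − I = R$138,289.60.
Degree of combined leverage = contribution ÷ (EBIT − I) = R$709,889.60 ÷ R$138,289.60 = 5.1334.
EPS therefore changes by 5.1334 × (+16.3%) = +83.7%.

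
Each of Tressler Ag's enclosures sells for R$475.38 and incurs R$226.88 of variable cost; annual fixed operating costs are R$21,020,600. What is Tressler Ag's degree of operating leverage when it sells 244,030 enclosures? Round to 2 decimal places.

1.53

Contribution at this volume is 244,030 × R$248.50 = R$60,641,455.00.
Subtracting fixed costs: EBIT = R$60,641,455.00 − R$21,020,600 = R$39,620,855.00.
Degree of operating leverage = R$60,641,455.00 / R$39,620,855.00 = 1.5305.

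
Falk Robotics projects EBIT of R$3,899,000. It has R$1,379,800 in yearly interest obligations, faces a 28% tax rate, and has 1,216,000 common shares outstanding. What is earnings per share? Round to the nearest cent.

Pre-tax income = R$3,899,000 − R$1,379,800.00 = R$2,519,200.00.
After tax at 28%: net income = R$2,519,200.00 × 0.72 = R$1,813,824.00.
Per share: R$1,813,824.00 / 1,216,000 shares = R$1.49.

R$1.49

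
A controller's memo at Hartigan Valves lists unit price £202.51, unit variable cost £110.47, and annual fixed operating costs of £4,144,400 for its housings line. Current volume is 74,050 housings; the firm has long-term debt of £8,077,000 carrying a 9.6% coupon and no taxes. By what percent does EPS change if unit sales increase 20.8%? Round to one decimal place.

+74.8%

Total contribution margin = 74,050 × £92.04 = £6,815,562.00.
Subtracting fixed costs: EBIT = £6,815,562.00 − £4,144,400 = £2,671,162.00.
After interest of £775,392.00, pre-tax earnings = £1,895,770.00.
Degree of combined leverage = contribution ÷ (EBIT − I) = £6,815,562.00 ÷ £1,895,770.00 = 3.5951.
%ΔEPS = DCL × %ΔSales = 3.5951 × +20.8% = +74.8%.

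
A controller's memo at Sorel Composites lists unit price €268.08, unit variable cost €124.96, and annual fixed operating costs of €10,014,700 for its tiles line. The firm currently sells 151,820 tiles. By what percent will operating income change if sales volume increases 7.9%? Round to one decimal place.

At 151,820 units, contribution = 151,820 × €143.12 = €21,728,478.40.
Operating income = contribution − fixed costs = €21,728,478.40 − €10,014,700 = €11,713,778.40.
DOL = contribution ÷ EBIT = €21,728,478.40 ÷ €11,713,778.40 = 1.8550.
So EBIT moves 1.8550 × (+7.9%) = +14.7%.

+14.7%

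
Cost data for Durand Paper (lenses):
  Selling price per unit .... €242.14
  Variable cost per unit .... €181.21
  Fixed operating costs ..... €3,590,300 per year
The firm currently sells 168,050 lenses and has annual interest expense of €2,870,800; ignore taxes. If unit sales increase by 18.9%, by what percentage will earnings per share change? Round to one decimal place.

Total contribution margin = 168,050 × €60.93 = €10,239,286.50.
Operating income = contribution − fixed costs = €10,239,286.50 − €3,590,300 = €6,648,986.50.
Interest = €2,870,800.00, so EBIT − I = €3,778,186.50.
DCL = total CM / (EBIT − I) = €10,239,286.50 / €3,778,186.50 = 2.7101.
%ΔEPS = DCL × %ΔSales = 2.7101 × +18.9% = +51.2%.

+51.2%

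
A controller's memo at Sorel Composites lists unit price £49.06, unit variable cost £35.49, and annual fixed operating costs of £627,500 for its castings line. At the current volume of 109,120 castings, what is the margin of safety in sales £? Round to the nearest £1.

Unit CM = price − variable cost = £49.06 − £35.49 = £13.57. Break-even units = £627,500 ÷ £13.57 = 46,241.71; break-even revenue = 46,241.71 × £49.06 = £2,268,618.28.
Actual sales revenue = 109,120 × £49.06 = £5,353,427.20.
Margin of safety = £5,353,427.20 − £2,268,618.28 = £3,084,809.

£3,084,809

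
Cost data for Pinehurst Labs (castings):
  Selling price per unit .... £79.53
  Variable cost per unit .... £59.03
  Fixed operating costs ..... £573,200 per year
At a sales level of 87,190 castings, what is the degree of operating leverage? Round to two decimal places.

Total contribution margin = 87,190 × £20.50 = £1,787,395.00.
Subtracting fixed costs: EBIT = £1,787,395.00 − £573,200 = £1,214,195.00.
Degree of operating leverage = £1,787,395.00 / £1,214,195.00 = 1.4721.

1.47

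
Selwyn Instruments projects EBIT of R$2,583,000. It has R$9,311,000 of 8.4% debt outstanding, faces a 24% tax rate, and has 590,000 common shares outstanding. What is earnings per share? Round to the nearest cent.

R$2.32

Interest = R$782,124.00, so EBT = R$2,583,000 − R$782,124.00 = R$1,800,876.00.
Net income = R$1,800,876.00 × (1 − 0.24) = R$1,368,665.76.
Per share: R$1,368,665.76 / 590,000 shares = R$2.32.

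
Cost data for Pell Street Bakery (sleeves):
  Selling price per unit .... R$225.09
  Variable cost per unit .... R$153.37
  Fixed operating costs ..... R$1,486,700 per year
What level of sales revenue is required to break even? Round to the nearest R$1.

R$4,665,941

CM per unit = R$225.09 − R$153.37 = R$71.72; CM ratio = R$71.72 / R$225.09 = 0.3186.
Break-even revenue = fixed costs × price ÷ CM = R$1,486,700 × R$225.09 ÷ R$71.72 = R$4,665,941.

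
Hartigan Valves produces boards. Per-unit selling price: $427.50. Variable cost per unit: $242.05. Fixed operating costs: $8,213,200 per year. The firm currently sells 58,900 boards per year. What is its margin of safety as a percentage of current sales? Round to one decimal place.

Unit CM = price − variable cost = $427.50 − $242.05 = $185.45. Break-even units = $8,213,200 ÷ $185.45 = 44,287.95; break-even revenue = 44,287.95 × $427.50 = $18,933,097.87.
Current sales = 58,900 × $427.50 = $25,179,750.00.
Margin of safety = ($25,179,750.00 − $18,933,097.87) ÷ $25,179,750.00 = 24.8%.

24.8%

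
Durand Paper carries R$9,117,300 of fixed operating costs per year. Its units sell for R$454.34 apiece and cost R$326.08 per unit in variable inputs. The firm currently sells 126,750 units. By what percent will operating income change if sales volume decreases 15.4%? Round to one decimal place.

-35.1%

Total contribution margin = 126,750 × R$128.26 = R$16,256,955.00.
EBIT = R$16,256,955.00 − R$9,117,300 = R$7,139,655.00.
DOL = contribution ÷ EBIT = R$16,256,955.00 ÷ R$7,139,655.00 = 2.2770.
%ΔEBIT = DOL × %ΔSales = 2.2770 × -15.4% = -35.1%.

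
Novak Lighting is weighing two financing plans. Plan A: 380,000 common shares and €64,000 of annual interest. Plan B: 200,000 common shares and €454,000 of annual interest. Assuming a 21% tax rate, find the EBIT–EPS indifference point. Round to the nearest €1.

€887,333

At indifference, (EBIT − 64,000)(1 − t)/380,000 = (EBIT − 454,000)(1 − t)/200,000.
Cancelling (1 − t) and cross-multiplying: 200,000·(EBIT − 64,000) = 380,000·(EBIT − 454,000).
Solving, EBIT = (454,000·380,000 − 64,000·200,000) / (380,000 − 200,000) = 159,720,000,000 / 180,000 = 887,333.33.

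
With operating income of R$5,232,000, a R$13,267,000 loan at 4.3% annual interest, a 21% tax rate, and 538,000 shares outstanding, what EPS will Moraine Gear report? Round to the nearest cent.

R$6.84

Pre-tax income = R$5,232,000 − R$570,481.00 = R$4,661,519.00.
After tax at 21%: net income = R$4,661,519.00 × 0.79 = R$3,682,600.01.
Per share: R$3,682,600.01 / 538,000 shares = R$6.84.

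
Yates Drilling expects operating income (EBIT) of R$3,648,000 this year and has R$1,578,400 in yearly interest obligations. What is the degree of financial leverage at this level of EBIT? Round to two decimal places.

Interest = R$1,578,400.00.
DFL = EBIT ÷ (EBIT − I) = R$3,648,000 ÷ (R$3,648,000 − R$1,578,400.00) = R$3,648,000 ÷ R$2,069,600.00 = 1.7627.

1.76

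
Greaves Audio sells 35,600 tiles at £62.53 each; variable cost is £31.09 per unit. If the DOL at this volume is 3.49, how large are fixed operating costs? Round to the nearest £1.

£798,558

At 35,600 units, contribution = 35,600 × £31.44 = £1,119,264.00.
DOL = contribution / EBIT, so EBIT = £1,119,264.00 / 3.49 = £320,706.02.
Fixed costs = CM − EBIT = £1,119,264.00 − £320,706.02 = £798,558.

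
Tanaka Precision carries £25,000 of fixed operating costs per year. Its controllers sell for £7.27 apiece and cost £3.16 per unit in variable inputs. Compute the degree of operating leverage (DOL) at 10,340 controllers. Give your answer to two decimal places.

Contribution at this volume is 10,340 × £4.11 = £42,497.40.
EBIT = £42,497.40 − £25,000 = £17,497.40.
So DOL = total CM / EBIT = £42,497.40 / £17,497.40 = 2.4288.

2.43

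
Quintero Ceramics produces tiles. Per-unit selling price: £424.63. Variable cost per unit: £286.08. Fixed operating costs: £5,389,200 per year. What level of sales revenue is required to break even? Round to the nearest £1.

CM per unit = £424.63 − £286.08 = £138.55; CM ratio = £138.55 / £424.63 = 0.3263.
Break-even sales = FC ÷ CM ratio = £5,389,200 × £424.63 / £138.55 = £16,516,896.

£16,516,896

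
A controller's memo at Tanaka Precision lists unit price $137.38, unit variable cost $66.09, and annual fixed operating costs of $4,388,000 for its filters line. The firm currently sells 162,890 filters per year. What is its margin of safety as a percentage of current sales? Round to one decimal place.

Contribution margin per unit = $137.38 − $66.09 = $71.29. Break-even units = $4,388,000 ÷ $71.29 = 61,551.41; break-even revenue = 61,551.41 × $137.38 = $8,455,932.67.
Actual sales revenue = 162,890 × $137.38 = $22,377,828.20.
Margin of safety = ($22,377,828.20 − $8,455,932.67) ÷ $22,377,828.20 = 62.2%.

62.2%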